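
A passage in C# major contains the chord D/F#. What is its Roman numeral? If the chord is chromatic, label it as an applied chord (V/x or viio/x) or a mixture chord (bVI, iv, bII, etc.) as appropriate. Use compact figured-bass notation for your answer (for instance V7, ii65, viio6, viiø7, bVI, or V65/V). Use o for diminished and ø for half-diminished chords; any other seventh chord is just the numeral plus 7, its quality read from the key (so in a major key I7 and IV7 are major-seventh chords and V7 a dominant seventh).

The pitches D-F#-A form a major triad rooted on D.
D is the lowered second degree of C# major (diatonic 2 would be D#). This is the Neapolitan sixth — a major triad on the lowered second degree, here in its customary first inversion.
With F# in the bass the chord is in first inversion, so the figured bass is 6.

bII6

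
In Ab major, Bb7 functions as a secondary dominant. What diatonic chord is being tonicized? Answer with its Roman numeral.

V

The chord is a dominant seventh chord on Bb.
A dominant resolves down a perfect fifth: Bb → Eb. In Ab major, Eb is scale degree 5, i.e. V.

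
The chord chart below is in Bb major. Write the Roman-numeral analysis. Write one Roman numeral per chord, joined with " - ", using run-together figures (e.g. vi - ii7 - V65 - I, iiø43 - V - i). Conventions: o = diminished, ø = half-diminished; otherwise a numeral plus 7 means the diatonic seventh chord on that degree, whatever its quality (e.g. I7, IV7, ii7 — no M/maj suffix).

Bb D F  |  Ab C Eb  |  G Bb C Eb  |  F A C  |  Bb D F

I - bVII - ii43 - V - I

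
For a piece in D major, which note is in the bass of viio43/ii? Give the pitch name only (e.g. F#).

A

The applied chord viio43/ii is rooted on D#: D#-F#-A-C.
The figure 43 means second inversion — the fifth is in the bass.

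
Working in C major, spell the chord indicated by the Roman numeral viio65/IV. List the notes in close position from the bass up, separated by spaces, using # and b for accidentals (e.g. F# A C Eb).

G Bb Db E

The slash marks an applied leading-tone chord: viio of IV. In C major, IV is F, so the leading tone to it is E, a half step below.
Building a fully diminished seventh chord on E gives E-G-Bb-Db.
The figured bass 65 indicates first inversion, placing the third (G) in the bass: G-Bb-Db-E.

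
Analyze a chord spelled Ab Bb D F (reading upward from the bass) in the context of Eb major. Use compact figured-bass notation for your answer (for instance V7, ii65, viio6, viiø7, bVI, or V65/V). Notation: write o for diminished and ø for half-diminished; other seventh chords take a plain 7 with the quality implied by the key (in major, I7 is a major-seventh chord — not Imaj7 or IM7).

V42

The pitches Bb-D-F-Ab form a dominant seventh chord rooted on Bb.
In Eb major, Bb is the dominant; the diatonic dominant seventh chord there is V7.
With Ab in the bass the chord is in third inversion, so the figured bass is 42.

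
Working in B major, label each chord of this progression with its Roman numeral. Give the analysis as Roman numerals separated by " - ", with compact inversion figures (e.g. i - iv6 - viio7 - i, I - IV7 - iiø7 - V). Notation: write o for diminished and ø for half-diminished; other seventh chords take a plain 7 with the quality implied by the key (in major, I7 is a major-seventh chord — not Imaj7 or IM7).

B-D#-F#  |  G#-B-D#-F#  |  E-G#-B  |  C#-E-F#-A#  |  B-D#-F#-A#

B-D#-F# has root B, degree 1 in B major, so I.
G#-B-D#-F#: minor seventh chord on G# = scale degree 6 → vi7.
E-G#-B has root E, degree 4 in B major, so IV.
C#-E-F#-A#: root F# is the dominant; dominant seventh chord there is V43.
B-D#-F#-A# has root B, degree 1 in B major, so I7.

I - vi7 - IV - V43 - I7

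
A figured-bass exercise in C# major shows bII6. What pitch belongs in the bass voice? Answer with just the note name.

F#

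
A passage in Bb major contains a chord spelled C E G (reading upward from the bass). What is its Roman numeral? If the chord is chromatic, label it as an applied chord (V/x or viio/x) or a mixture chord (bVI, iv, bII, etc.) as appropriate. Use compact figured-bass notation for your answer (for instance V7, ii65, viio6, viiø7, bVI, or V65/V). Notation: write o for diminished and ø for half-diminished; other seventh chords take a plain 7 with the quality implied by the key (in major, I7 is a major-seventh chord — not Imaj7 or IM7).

Stacked in thirds the chord is C-E-G: a major triad on C.
C is not a diatonic chord root with this quality in Bb major, but it lies a perfect fifth above F (V), so the chord functions as an applied dominant of V.

V/V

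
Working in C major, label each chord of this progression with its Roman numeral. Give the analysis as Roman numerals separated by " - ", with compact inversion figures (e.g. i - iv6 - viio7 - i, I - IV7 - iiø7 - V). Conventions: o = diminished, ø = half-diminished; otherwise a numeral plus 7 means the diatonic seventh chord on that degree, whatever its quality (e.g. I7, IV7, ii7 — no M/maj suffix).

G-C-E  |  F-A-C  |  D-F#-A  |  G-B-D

G-C-E has root C, degree 1 in C major, so I64.
F-A-C has root F, degree 4 in C major, so IV.
D-F#-A is the secondary dominant of V (major triad on D): V/V.
G-B-D: major triad on G = scale degree 5 → V.

I64 - IV - V/V - V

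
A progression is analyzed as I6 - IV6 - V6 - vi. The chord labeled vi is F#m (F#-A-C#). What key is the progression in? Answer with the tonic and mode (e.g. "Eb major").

A major

The chord F#m is a minor triad rooted on F#; its label is vi.
Counting down 5 scale steps from F# places the tonic on A; a minor triad on degree 6 is diatonic only in major.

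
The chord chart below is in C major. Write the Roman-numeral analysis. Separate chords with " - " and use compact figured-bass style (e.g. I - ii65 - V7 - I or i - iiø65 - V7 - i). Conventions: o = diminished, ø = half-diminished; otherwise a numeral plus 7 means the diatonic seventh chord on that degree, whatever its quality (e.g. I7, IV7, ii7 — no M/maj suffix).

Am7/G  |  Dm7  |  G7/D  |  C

vi42 - ii7 - V43 - I

Am7/G: minor seventh chord on A = scale degree 6 → vi42.
Dm7: minor seventh chord on D = scale degree 2 → ii7.
G7/D has root G, degree 5 in C major, so V43.
C has root C, degree 1 in C major, so I.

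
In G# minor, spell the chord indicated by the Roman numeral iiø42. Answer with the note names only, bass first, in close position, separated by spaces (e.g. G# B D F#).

G# A# C# E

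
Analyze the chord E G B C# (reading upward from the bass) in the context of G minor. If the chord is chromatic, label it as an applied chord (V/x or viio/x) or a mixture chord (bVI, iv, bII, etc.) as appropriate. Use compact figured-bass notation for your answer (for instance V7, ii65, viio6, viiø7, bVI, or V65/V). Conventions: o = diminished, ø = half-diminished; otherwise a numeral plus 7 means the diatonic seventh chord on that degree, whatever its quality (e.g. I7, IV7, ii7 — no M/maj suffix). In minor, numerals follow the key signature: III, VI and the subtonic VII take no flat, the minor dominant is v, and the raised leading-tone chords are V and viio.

viiø65/V

The pitches C#-E-G-B form a half-diminished seventh chord rooted on C#.
C# sits a half step below D (V in G minor); a diminished chord there is the applied leading-tone chord of V.
With E in the bass the chord is in first inversion, so the figured bass is 65.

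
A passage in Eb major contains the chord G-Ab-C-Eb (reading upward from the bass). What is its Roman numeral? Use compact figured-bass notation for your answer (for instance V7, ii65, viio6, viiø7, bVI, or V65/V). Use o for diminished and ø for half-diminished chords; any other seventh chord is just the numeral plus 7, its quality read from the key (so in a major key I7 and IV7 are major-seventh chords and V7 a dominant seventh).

The pitches Ab-C-Eb-G form a major seventh chord rooted on Ab.
In Eb major, Ab is the subdominant; the diatonic major seventh chord there is IV7.
With G in the bass the chord is in third inversion, so the figured bass is 42.

IV42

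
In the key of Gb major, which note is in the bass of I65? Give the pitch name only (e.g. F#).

I in Gb major has root Gb; the chord is Gb-Bb-Db-F.
The figure 65 means first inversion — the third is in the bass.

Bb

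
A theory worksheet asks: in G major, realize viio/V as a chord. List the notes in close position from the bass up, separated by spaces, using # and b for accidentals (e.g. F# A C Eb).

The slash marks an applied leading-tone chord: viio of V. In G major, V is D, so the leading tone to it is C#, a half step below.
Building a diminished triad on C# gives C#-E-G.

C# E G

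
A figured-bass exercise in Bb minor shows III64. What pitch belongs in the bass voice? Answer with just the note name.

III in Bb minor has root Db; the chord is Db-F-Ab.
The figure 64 means second inversion — the fifth is in the bass.

Ab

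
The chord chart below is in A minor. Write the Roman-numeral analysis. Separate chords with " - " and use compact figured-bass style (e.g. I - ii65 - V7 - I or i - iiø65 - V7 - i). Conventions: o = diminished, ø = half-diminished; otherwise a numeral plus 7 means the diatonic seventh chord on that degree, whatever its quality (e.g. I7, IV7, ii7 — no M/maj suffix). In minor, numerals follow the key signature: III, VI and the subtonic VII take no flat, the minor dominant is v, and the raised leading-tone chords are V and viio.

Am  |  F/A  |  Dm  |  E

i - VI6 - iv - V

Am: minor triad on A = scale degree 1 → i.
F/A: root F is the submediant; major triad there is VI6.
Dm has root D, degree 4 in A minor, so iv.
E: root E is the dominant; major triad there is V.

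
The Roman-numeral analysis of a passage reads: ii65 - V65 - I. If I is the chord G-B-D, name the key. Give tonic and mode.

G major

The anchor chord is a major triad on G, labeled I.
If G is scale degree 1 and the mode makes that degree carry a major triad, the tonic is G and the mode is major.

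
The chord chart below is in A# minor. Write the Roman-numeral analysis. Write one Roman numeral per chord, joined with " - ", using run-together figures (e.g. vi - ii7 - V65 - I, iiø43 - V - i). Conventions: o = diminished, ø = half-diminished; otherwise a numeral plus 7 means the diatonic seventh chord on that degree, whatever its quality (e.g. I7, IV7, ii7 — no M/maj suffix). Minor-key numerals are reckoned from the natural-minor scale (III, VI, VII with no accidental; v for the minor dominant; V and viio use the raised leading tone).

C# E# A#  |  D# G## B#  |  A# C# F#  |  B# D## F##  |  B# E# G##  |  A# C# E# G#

C#-E#-A#: root A# is the tonic; minor triad there is i6.
D#-G##-B#: diminished triad on G## = scale degree 7 → viio64.
A#-C#-F#: root F# is the submediant; major triad there is VI6.
B#-D##-F## is the secondary dominant of V (major triad on B#): V/V.
B#-E#-G##: major triad on E# = scale degree 5 → V64.
A#-C#-E#-G#: minor seventh chord on A# = scale degree 1 → i7.

i6 - viio64 - VI6 - V/V - V64 - i7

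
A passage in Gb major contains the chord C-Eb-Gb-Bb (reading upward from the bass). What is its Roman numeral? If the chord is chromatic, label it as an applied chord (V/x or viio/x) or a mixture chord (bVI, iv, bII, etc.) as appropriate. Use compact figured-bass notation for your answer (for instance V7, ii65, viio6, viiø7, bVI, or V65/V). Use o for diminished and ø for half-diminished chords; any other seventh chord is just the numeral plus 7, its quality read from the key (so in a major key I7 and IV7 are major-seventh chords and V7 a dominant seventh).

Stacked in thirds the chord is C-Eb-Gb-Bb: a half-diminished seventh chord on C.
C sits a half step below Db (V in Gb major); a diminished chord there is the applied leading-tone chord of V.

viiø7/V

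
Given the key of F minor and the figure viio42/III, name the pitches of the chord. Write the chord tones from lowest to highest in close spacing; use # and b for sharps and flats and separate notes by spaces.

Fb G Bb Db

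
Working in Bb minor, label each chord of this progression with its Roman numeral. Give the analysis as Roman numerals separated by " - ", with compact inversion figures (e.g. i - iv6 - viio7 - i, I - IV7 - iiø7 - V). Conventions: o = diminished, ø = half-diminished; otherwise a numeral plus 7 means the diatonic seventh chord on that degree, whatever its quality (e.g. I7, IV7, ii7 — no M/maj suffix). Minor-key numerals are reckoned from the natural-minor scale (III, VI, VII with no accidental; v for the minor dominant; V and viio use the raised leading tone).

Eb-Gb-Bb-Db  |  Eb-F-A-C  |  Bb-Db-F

Eb-Gb-Bb-Db: root Eb is the subdominant; minor seventh chord there is iv7.
Eb-F-A-C: dominant seventh chord on F = scale degree 5 → V42.
Bb-Db-F: minor triad on Bb = scale degree 1 → i.

iv7 - V42 - i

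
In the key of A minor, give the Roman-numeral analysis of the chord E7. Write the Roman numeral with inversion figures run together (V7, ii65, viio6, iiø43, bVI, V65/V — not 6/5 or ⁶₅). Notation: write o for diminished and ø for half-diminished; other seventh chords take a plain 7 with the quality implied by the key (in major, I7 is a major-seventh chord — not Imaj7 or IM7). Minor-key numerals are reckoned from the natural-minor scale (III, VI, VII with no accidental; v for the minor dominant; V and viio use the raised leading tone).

V7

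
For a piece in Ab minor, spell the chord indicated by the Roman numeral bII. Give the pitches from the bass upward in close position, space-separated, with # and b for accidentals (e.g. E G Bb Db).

Bbb Db Fb

bII is the Neapolitan chord — a major triad on the lowered second degree. In Ab minor that root is Bbb.
So the chord is Bbb-Db-Fb.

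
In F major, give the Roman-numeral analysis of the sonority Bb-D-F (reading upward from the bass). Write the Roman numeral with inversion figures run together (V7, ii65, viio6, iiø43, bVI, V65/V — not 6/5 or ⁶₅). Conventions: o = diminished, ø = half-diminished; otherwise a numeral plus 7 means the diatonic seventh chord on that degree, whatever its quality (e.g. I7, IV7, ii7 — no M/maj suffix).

IV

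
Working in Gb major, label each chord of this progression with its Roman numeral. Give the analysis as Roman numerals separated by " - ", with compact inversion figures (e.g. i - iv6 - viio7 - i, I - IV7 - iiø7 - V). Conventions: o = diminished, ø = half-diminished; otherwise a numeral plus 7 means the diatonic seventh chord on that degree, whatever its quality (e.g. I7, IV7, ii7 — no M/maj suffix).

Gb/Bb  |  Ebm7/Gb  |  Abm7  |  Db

Gb/Bb: major triad on Gb = scale degree 1 → I6.
Ebm7/Gb: minor seventh chord on Eb = scale degree 6 → vi65.
Abm7: root Ab is the supertonic; minor seventh chord there is ii7.
Db has root Db, degree 5 in Gb major, so V.

I6 - vi65 - ii7 - V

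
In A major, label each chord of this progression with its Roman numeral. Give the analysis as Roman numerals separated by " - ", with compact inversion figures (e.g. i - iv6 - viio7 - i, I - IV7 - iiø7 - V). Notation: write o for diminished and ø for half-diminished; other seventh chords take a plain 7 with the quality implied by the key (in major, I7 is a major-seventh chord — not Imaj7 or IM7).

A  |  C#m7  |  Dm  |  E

I - iii7 - iv - V

A: root A is the tonic; major triad there is I.
C#m7: minor seventh chord on C# = scale degree 3 → iii7.
Dm: D with this quality isn't in the key; it's iv, borrowed from the parallel minor.
E: root E is the dominant; major triad there is V.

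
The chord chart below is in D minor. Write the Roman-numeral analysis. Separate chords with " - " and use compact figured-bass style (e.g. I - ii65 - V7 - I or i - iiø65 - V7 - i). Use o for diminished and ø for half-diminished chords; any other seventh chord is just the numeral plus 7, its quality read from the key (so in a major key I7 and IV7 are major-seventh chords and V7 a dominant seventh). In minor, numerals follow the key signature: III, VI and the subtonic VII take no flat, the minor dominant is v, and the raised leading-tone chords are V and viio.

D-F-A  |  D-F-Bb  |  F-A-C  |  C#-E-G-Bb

i - VI6 - III - viio7

D-F-A has root D, degree 1 in D minor, so i.
D-F-Bb has root Bb, degree 6 in D minor, so VI6.
F-A-C: root F is the mediant; major triad there is III.
C#-E-G-Bb: root C# is the leading tone; fully diminished seventh chord there is viio7.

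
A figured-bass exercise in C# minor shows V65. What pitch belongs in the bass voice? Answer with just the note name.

V in C# minor has root G#; the chord is G#-B#-D#-F#.
The figure 65 means first inversion — the third is in the bass.

B#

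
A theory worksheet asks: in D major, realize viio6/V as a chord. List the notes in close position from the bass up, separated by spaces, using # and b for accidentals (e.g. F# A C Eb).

viio6/V is a secondary leading-tone chord. The target V is A in D major; the applied chord is rooted a semitone below, on G#.
Building a diminished triad on G# gives G#-B-D.
With the 6 figure the chord is in first inversion; from the bass B upward in close position it reads B-D-G#.

B D G#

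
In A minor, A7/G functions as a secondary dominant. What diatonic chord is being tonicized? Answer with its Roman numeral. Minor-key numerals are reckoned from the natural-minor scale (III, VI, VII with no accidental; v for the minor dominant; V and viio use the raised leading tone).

iv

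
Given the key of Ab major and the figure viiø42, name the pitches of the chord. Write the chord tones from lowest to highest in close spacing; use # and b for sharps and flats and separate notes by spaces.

F G Bb Db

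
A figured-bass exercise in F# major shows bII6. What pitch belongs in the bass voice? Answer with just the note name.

bII in F# major has root G; the chord is G-B-D.
The figure 6 means first inversion — the third is in the bass.

B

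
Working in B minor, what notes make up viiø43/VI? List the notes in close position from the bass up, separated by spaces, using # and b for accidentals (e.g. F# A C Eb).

C E F# A

viiø43/VI is a secondary leading-tone chord. The target VI is G in B minor; the applied chord is rooted a semitone below, on F#.
Building a half-diminished seventh chord on F# gives F#-A-C-E.
The figured bass 43 indicates second inversion, placing the fifth (C) in the bass: C-E-F#-A.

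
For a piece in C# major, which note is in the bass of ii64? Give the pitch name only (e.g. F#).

ii in C# major has root D#; the chord is D#-F#-A#.
The figure 64 means second inversion — the fifth is in the bass.

A#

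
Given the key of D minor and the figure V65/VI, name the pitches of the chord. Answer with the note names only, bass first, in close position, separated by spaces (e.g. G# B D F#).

V65/VI is a secondary dominant — the dominant seventh of VI. VI in D minor is Bb, so the applied chord's root is F, a perfect fifth above.
Building a dominant seventh chord on F gives F-A-C-Eb.
The figured bass 65 indicates first inversion, placing the third (A) in the bass: A-C-Eb-F.

A C Eb F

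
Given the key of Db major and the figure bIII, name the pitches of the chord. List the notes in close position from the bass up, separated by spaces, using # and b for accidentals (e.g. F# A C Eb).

Fb Ab Cb

Scale degree 3 in Db major is F; lowering it a half step gives Fb. bIII is a major triad on the lowered third degree, borrowed from the parallel minor.
So the chord is Fb-Ab-Cb, a major triad.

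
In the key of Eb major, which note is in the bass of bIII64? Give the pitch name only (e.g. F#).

bIII in Eb major has root Gb; the chord is Gb-Bb-Db.
The figure 64 means second inversion — the fifth is in the bass.

Db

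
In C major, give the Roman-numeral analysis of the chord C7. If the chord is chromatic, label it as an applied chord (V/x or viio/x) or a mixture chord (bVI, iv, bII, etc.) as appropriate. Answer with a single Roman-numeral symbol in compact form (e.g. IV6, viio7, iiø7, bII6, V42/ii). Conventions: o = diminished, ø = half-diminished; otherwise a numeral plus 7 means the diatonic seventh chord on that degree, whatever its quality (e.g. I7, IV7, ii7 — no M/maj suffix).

The pitches C-E-G-Bb form a dominant seventh chord rooted on C.
C is not a diatonic chord root with this quality in C major, but it lies a perfect fifth above F (IV), so the chord functions as an applied dominant of IV.

V7/IV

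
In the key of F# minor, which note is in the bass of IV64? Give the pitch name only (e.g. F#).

IV in F# minor has root B; the chord is B-D#-F#.
The figure 64 means second inversion — the fifth is in the bass.

F#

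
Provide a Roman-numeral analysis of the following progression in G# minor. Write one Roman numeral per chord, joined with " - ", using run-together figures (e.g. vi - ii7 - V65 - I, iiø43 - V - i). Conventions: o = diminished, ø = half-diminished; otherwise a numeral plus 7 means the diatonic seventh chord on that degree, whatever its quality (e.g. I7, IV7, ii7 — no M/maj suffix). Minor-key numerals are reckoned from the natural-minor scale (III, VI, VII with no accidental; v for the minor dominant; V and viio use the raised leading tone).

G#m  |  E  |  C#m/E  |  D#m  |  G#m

G#m: root G# is the tonic; minor triad there is i.
E: major triad on E = scale degree 6 → VI.
C#m/E: root C# is the subdominant; minor triad there is iv6.
D#m has root D#, degree 5 in G# minor, so v.
G#m has root G#, degree 1 in G# minor, so i.

i - VI - iv6 - v - i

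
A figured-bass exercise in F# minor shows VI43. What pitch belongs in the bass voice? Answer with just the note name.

A

VI in F# minor has root D; the chord is D-F#-A-C#.
The figure 43 means second inversion — the fifth is in the bass.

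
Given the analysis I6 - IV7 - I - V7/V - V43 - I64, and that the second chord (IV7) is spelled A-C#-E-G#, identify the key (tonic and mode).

The anchor chord is a major seventh chord on A, labeled IV7.
If A is scale degree 4 and the mode makes that degree carry a major seventh chord, the tonic is E and the mode is major.

E major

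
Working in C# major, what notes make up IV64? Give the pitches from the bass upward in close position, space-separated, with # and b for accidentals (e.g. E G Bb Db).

In C# major, the subdominant is F#, and the diatonic chord built there is a major triad.
Stacking thirds from F# gives F#-A#-C#.
The figured bass 64 indicates second inversion, placing the fifth (C#) in the bass: C#-F#-A#.

C# F# A#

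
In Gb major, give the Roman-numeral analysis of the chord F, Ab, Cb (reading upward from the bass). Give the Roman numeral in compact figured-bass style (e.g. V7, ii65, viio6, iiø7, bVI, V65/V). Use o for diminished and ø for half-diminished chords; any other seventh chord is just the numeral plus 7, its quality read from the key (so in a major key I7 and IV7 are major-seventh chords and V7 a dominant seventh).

viio

Stacked in thirds the chord is F-Ab-Cb: a diminished triad on F.
In Gb major, F is the leading tone; the diatonic diminished triad there is viio.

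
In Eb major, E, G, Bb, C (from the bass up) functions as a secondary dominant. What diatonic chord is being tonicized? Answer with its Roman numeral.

The chord is a dominant seventh chord on C.
A dominant resolves down a perfect fifth: C → F. In Eb major, F is scale degree 2, i.e. ii.

ii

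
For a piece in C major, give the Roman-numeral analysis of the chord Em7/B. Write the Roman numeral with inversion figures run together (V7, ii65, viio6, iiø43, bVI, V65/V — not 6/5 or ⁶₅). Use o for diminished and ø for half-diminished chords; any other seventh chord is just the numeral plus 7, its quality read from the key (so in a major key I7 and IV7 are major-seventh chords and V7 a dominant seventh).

iii43

The pitches E-G-B-D form a minor seventh chord rooted on E.
In C major, E is the mediant; the diatonic minor seventh chord there is iii7.
With B in the bass the chord is in second inversion, so the figured bass is 43.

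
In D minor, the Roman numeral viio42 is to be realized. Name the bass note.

Bb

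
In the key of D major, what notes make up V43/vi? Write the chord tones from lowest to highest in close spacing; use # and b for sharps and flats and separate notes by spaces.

The slash means an applied dominant: we want the dominant of vi. In D major, vi is B minor, and its dominant is built on F#.
Building a dominant seventh chord on F# gives F#-A#-C#-E.
The figured bass 43 indicates second inversion, placing the fifth (C#) in the bass: C#-E-F#-A#.

C# E F# A#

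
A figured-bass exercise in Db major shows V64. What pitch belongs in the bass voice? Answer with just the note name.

V in Db major has root Ab; the chord is Ab-C-Eb.
The figure 64 means second inversion — the fifth is in the bass.

Eb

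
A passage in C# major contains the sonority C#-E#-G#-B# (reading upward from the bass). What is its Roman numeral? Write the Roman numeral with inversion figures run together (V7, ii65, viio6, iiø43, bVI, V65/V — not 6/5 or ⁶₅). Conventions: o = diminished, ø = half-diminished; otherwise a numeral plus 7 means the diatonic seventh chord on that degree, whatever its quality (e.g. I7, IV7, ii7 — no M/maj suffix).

Stacked in thirds the chord is C#-E#-G#-B#: a major seventh chord on C#.
In C# major, C# is the tonic; the diatonic major seventh chord there is I7.

I7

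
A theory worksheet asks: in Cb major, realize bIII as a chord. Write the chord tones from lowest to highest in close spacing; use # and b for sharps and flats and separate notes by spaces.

Ebb Gb Bbb

Scale degree 3 in Cb major is Eb; lowering it a half step gives Ebb. bIII is a major triad on the lowered third degree, borrowed from the parallel minor.
So the chord is Ebb-Gb-Bbb, a major triad.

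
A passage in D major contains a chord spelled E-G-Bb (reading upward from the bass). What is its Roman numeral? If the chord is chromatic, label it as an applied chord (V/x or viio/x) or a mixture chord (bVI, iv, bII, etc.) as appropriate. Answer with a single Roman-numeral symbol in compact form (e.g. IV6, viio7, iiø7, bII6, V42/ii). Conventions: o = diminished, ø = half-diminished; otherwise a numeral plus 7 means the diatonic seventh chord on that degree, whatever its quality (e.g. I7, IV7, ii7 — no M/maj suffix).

iio

The pitches E-G-Bb form a diminished triad rooted on E.
E is the second degree of D major. This is the diminished supertonic triad, borrowed from the parallel minor.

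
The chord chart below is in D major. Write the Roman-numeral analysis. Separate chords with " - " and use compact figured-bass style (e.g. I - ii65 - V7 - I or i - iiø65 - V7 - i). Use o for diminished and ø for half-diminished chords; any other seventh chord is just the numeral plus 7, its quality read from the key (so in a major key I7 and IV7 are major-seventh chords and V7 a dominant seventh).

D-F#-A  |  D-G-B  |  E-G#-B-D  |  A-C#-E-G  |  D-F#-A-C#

I - IV64 - V7/V - V7 - I7

D-F#-A has root D, degree 1 in D major, so I.
D-G-B has root G, degree 4 in D major, so IV64.
E-G#-B-D is the secondary dominant of V (dominant seventh chord on E): V7/V.
A-C#-E-G: root A is the dominant; dominant seventh chord there is V7.
D-F#-A-C# has root D, degree 1 in D major, so I7.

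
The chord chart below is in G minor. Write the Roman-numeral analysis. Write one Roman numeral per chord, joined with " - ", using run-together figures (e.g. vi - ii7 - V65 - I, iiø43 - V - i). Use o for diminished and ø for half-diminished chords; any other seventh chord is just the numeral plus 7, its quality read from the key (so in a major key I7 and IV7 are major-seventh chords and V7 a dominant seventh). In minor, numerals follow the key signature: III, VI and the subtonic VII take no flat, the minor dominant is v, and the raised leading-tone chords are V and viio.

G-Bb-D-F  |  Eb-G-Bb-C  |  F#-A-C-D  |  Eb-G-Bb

i7 - iv65 - V65 - VI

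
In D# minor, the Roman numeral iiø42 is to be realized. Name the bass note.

iiø in D# minor has root E#; the chord is E#-G#-B-D#.
The figure 42 means third inversion — the seventh is in the bass.

D#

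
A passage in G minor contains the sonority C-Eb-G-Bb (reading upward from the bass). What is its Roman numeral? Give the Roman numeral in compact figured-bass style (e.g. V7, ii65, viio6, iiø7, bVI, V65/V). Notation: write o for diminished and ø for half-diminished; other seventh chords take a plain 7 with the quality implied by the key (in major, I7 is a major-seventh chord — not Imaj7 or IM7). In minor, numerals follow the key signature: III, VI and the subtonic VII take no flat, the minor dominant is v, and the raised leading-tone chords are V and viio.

iv7

Stacked in thirds the chord is C-Eb-G-Bb: a minor seventh chord on C.
C is scale degree 4 in G minor, and a minor seventh chord on that degree is written iv7.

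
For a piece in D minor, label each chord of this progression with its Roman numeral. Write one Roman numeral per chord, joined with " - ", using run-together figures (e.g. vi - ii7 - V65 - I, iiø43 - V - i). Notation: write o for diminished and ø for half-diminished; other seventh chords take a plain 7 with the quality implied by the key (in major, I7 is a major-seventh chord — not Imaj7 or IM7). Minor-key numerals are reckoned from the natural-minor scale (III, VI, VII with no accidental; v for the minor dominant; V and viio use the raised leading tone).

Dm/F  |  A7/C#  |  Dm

Dm/F: minor triad on D = scale degree 1 → i6.
A7/C#: dominant seventh chord on A = scale degree 5 → V65.
Dm has root D, degree 1 in D minor, so i.

i6 - V65 - i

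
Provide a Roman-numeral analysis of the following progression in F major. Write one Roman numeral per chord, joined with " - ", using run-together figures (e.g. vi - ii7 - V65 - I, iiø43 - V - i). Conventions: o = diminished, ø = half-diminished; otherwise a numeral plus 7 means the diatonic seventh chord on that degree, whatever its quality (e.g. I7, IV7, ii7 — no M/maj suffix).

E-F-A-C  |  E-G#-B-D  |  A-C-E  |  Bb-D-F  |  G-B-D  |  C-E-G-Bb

E-F-A-C: major seventh chord on F = scale degree 1 → I42.
E-G#-B-D is the secondary dominant of iii (dominant seventh chord on E): V7/iii.
A-C-E: minor triad on A = scale degree 3 → iii.
Bb-D-F: major triad on Bb = scale degree 4 → IV.
G-B-D: chromatic; G is V of V, so V/V.
C-E-G-Bb: dominant seventh chord on C = scale degree 5 → V7.

I42 - V7/iii - iii - IV - V/V - V7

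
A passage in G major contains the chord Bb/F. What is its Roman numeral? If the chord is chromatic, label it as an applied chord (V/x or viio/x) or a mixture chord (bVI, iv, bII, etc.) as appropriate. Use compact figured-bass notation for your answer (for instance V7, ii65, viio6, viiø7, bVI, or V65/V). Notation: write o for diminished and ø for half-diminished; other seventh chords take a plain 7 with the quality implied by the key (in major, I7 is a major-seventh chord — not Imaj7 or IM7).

Stacked in thirds the chord is Bb-D-F: a major triad on Bb.
Bb is the lowered third degree of G major (diatonic 3 would be B). This is a major triad on the lowered third degree, borrowed from the parallel minor.
With F in the bass the chord is in second inversion, so the figured bass is 64.

bIII64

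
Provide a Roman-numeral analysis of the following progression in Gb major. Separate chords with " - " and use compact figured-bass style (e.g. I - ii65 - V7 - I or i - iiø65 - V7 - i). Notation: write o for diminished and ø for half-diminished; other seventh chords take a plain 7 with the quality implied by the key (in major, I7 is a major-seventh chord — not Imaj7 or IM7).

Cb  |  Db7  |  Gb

IV - V7 - I

Cb has root Cb, degree 4 in Gb major, so IV.
Db7: dominant seventh chord on Db = scale degree 5 → V7.
Gb: major triad on Gb = scale degree 1 → I.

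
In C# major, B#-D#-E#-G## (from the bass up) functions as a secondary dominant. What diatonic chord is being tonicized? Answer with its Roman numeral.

vi

The chord is a dominant seventh chord on E#.
A dominant resolves down a perfect fifth: E# → A#. In C# major, A# is scale degree 6, i.e. vi.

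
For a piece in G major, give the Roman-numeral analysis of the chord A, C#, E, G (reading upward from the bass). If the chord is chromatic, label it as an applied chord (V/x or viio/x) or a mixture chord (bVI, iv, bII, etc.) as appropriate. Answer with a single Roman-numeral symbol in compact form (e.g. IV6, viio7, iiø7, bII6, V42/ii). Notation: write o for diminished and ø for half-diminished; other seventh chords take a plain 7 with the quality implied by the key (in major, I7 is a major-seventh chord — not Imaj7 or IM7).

V7/V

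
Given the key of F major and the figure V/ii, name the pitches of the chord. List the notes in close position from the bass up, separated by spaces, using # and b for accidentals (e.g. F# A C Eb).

D F# A

V/ii is a secondary dominant — the dominant triad of ii. ii in F major is G, so the applied chord's root is D, a perfect fifth above.
Building a major triad on D gives D-F#-A.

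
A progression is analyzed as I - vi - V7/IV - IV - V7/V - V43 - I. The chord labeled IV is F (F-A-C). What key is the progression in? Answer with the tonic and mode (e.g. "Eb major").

C major

The anchor chord is a major triad on F, labeled IV.
IV on F implies F is the subdominant; that puts the tonic at C, and the uppercase numeral fits major mode.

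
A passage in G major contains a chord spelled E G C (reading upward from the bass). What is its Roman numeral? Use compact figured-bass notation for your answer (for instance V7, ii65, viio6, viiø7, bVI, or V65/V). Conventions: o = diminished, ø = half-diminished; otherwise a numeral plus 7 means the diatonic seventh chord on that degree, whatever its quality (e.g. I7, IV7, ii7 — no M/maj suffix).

IV6

The pitches C-E-G form a major triad rooted on C.
C is scale degree 4 in G major, and a major triad on that degree is written IV.
With E in the bass the chord is in first inversion, so the figured bass is 6.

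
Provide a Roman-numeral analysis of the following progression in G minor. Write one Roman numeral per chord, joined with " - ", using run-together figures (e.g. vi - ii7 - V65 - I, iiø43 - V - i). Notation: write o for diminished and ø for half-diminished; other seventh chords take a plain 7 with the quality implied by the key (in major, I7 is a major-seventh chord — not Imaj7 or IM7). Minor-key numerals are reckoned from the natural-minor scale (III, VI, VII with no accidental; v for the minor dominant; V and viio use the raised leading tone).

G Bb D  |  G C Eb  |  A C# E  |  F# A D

i - iv64 - V/V - V6

G-Bb-D: root G is the tonic; minor triad there is i.
G-C-Eb has root C, degree 4 in G minor, so iv64.
A-C#-E is the secondary dominant of V (major triad on A): V/V.
F#-A-D: root D is the dominant; major triad there is V6.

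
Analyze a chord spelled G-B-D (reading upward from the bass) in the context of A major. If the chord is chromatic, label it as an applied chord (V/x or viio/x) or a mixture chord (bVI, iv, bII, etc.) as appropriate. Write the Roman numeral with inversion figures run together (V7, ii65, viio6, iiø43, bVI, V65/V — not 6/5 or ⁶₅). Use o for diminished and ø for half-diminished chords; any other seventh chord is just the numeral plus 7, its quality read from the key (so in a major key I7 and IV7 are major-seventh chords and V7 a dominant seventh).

bVII

Stacked in thirds the chord is G-B-D: a major triad on G.
G is the lowered seventh degree of A major (diatonic 7 would be G#). This is a major triad on the lowered seventh degree (the subtonic), borrowed from the parallel minor.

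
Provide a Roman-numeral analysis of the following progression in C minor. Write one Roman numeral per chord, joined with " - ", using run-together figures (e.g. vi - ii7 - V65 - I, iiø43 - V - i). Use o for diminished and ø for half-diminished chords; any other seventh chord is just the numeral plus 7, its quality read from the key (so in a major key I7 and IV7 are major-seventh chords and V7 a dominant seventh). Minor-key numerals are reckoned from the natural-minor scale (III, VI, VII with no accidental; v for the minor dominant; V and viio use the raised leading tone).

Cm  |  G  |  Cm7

Cm has root C, degree 1 in C minor, so i.
G has root G, degree 5 in C minor, so V.
Cm7: minor seventh chord on C = scale degree 1 → i7.

i - V - i7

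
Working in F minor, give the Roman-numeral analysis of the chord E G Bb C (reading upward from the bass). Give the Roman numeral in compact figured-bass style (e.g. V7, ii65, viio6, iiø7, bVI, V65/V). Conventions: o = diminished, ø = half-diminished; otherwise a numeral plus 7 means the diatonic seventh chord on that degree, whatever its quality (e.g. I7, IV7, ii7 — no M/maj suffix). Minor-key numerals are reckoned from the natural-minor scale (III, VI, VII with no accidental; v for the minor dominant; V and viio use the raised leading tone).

V65

Stacked in thirds the chord is C-E-G-Bb: a dominant seventh chord on C.
C is scale degree 5 in F minor, and a dominant seventh chord on that degree is written V7.
With E in the bass the chord is in first inversion, so the figured bass is 65.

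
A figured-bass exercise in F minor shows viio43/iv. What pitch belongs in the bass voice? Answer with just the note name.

The applied chord viio43/iv is rooted on A: A-C-Eb-Gb.
The figure 43 means second inversion — the fifth is in the bass.

Eb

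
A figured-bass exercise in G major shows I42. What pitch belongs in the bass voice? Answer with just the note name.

F#

I in G major has root G; the chord is G-B-D-F#.
The figure 42 means third inversion — the seventh is in the bass.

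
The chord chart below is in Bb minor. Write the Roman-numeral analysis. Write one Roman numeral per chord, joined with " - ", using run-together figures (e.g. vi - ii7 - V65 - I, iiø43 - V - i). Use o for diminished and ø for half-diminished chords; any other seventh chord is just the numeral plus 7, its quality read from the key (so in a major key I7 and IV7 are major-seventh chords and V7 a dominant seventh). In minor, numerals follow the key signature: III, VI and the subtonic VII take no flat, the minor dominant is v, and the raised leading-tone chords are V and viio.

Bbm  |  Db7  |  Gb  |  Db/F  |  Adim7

Bbm: root Bb is the tonic; minor triad there is i.
Db7: chromatic; Db is V of VI, so V7/VI.
Gb has root Gb, degree 6 in Bb minor, so VI.
Db/F: root Db is the mediant; major triad there is III6.
Adim7: root A is the leading tone; fully diminished seventh chord there is viio7.

i - V7/VI - VI - III6 - viio7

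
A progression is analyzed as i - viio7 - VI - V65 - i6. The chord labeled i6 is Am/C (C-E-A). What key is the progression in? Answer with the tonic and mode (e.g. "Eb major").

A minor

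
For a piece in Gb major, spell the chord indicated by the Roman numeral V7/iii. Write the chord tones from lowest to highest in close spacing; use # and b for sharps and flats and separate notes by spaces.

The slash means an applied dominant: we want the dominant of iii. In Gb major, iii is Bb minor, and its dominant is built on F.
Building a dominant seventh chord on F gives F-A-C-Eb.

F A C Eb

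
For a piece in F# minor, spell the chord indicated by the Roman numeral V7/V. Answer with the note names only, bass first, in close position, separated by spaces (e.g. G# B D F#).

V7/V is a secondary dominant — the dominant seventh of V. V in F# minor is C#, so the applied chord's root is G#, a perfect fifth above.
Building a dominant seventh chord on G# gives G#-B#-D#-F#.

G# B# D# F#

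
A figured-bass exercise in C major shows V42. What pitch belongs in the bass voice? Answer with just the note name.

V in C major has root G; the chord is G-B-D-F.
The figure 42 means third inversion — the seventh is in the bass.

F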